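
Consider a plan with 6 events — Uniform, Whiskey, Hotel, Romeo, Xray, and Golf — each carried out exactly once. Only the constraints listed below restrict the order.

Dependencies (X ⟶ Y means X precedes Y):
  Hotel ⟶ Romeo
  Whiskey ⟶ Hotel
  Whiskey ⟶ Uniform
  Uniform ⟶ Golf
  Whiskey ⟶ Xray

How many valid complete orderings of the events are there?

30

Whiskey is the only event with nothing required before it, so every ordering starts there.
Systematically extending each partial ordering one event at a time and counting, there are 30 complete orderings.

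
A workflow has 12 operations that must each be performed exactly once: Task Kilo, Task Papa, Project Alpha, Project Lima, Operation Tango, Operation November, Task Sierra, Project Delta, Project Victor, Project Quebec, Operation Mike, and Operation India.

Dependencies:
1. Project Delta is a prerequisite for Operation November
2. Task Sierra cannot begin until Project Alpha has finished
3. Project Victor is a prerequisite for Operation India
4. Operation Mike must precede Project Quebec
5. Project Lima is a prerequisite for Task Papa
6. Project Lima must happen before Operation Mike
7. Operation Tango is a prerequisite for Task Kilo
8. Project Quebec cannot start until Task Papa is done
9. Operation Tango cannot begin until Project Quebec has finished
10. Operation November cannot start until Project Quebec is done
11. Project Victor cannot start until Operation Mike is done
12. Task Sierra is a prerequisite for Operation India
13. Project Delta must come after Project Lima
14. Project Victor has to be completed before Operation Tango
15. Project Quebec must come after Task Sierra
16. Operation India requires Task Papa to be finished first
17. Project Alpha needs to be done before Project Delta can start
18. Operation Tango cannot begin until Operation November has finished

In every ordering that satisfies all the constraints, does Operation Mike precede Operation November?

Yes

Tracing the constraints gives a chain: Operation Mike → Project Quebec → Operation November.
That forces Operation Mike before Operation November in every valid schedule.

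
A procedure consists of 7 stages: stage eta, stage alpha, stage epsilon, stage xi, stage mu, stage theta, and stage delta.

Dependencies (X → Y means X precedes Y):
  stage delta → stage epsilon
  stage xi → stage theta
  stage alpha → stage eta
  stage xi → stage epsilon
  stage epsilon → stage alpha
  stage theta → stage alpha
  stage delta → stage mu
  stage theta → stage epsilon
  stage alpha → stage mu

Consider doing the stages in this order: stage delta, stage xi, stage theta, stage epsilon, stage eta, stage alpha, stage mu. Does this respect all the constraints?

Here stage alpha comes after stage eta.
Since stage alpha is required before stage eta, the ordering is invalid.

No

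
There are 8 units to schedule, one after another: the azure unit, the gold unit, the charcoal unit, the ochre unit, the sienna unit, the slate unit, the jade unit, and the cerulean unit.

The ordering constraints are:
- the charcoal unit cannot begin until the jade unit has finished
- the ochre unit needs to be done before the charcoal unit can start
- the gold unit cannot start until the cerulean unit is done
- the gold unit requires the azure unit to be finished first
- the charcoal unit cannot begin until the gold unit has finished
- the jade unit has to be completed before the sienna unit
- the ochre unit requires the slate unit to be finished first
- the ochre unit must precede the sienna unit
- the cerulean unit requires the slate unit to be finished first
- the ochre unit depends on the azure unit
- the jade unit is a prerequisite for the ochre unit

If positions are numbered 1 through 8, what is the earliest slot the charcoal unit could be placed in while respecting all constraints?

The units that are forced before the charcoal unit, directly or transitively, are the azure unit, the gold unit, the ochre unit, the slate unit, the jade unit, the cerulean unit. That's 6 units.
With 6 mandatory predecessors, the earliest the charcoal unit can sit is position 6+1 = 7, and placing just those 6 first achieves it.

7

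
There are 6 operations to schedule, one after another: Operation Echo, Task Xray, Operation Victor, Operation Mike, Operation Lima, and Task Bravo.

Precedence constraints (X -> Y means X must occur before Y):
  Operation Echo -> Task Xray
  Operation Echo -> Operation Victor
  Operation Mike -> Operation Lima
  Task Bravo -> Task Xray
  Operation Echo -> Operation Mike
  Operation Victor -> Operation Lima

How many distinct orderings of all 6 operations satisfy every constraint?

2 operations have no prerequisites (Operation Echo, Task Bravo), so any of them could come first.
Enumerating by repeatedly choosing an available operation (one whose prerequisites are all placed) gives 28 distinct complete orderings.

28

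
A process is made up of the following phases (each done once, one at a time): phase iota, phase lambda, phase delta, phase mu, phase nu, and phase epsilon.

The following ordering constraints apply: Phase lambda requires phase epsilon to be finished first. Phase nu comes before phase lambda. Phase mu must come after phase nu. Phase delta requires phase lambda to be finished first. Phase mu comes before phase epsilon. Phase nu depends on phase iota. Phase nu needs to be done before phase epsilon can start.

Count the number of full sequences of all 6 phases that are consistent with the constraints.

Phase iota is the only phase with nothing required before it, so every ordering starts there.
Every phase is then forced in turn, so only 1 complete ordering is consistent with the constraints.

1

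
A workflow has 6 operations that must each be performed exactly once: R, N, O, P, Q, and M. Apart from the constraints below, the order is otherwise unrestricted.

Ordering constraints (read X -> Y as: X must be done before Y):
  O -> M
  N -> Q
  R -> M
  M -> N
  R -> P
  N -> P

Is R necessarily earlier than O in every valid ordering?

No

Nothing in the constraints links R and O; they are unordered relative to each other.
There exist valid orderings with O before R, so R is not required to come first.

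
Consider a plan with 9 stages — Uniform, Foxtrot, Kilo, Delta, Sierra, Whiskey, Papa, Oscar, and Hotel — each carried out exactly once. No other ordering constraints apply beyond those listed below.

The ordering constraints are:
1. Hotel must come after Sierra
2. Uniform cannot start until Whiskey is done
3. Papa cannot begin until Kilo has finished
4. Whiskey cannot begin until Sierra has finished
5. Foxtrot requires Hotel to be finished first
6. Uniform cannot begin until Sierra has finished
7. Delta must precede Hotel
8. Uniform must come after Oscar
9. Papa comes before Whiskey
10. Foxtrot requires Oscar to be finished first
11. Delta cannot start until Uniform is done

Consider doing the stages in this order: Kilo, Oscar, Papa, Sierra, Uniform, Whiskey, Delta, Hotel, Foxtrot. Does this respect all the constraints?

No

Here Whiskey comes after Uniform.
That contradicts the constraint that Whiskey must precede Uniform.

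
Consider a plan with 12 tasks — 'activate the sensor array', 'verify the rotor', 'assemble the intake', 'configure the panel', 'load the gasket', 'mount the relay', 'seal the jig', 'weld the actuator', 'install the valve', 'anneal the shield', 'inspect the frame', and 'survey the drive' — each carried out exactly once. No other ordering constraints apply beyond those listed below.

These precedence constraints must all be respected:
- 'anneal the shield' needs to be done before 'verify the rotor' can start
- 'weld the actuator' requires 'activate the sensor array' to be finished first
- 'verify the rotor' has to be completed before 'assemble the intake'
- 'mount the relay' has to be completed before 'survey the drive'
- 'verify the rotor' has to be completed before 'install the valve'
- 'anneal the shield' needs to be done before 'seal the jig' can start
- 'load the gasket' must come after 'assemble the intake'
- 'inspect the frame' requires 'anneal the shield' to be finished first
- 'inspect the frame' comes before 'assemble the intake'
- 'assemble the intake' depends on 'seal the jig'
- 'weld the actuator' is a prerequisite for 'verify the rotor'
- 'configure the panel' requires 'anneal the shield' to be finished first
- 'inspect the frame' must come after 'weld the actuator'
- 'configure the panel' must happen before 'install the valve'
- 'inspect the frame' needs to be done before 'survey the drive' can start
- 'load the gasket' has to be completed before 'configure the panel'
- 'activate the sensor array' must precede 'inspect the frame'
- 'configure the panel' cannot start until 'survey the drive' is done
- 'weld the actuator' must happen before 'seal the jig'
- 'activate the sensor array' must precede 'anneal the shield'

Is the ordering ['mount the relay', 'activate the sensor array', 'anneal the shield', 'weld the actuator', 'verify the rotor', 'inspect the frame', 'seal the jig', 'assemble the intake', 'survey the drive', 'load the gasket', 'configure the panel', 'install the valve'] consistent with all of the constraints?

Going through the constraints one by one, each required predecessor appears earlier in the sequence than its dependent — e.g. 'anneal the shield' (position 3) is before 'configure the panel' (position 11), as required.

Yes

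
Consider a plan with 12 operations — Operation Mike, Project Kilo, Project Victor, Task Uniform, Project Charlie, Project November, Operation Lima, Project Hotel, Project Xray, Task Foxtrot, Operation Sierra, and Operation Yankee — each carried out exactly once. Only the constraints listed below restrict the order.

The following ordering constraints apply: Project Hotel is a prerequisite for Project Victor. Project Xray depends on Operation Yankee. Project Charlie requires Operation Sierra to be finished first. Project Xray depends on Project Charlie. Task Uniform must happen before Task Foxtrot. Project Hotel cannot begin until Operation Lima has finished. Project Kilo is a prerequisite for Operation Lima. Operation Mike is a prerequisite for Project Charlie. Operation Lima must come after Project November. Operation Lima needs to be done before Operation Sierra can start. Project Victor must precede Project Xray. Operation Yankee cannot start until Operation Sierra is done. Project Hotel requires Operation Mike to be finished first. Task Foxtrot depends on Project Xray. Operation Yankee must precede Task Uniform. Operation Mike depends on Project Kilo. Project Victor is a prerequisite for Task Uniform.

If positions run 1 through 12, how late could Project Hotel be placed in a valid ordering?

8

The operations that are forced after Project Hotel, directly or by a chain of constraints, are Project Victor, Task Uniform, Project Xray, Task Foxtrot. That's 4 operations.
With 4 mandatory successors out of 12 operations total, the latest slot for Project Hotel is 12−4 = 8, and it's reachable by doing all non-successors before Project Hotel.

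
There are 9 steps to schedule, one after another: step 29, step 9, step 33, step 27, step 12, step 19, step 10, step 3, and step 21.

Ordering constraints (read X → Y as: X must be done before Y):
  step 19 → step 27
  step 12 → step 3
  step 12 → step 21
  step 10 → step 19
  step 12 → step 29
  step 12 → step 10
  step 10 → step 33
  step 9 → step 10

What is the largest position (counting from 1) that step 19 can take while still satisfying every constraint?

Following the constraints forward from step 19, its only required successor is step 27.
So at least 1 step follows step 19, putting step 19 no later than position 8. That position is achievable by scheduling everything else first.

8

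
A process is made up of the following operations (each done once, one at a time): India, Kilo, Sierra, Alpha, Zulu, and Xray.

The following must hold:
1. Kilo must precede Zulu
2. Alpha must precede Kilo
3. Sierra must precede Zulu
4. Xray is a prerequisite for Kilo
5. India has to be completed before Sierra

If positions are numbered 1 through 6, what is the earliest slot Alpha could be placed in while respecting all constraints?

No constraint forces any other operation before Alpha, so it can be placed first.

1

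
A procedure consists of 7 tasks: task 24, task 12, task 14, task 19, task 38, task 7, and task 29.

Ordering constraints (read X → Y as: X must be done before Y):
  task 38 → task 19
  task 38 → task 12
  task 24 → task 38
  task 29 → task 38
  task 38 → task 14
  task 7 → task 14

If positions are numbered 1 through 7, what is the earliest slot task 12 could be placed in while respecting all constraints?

Working backwards through the constraints from task 12, its full set of required predecessors is task 24, task 38, task 29 — 3 of them.
So at minimum 3 tasks come before task 12, putting task 12 no earlier than position 4. That position is achievable by scheduling exactly those predecessors first.

4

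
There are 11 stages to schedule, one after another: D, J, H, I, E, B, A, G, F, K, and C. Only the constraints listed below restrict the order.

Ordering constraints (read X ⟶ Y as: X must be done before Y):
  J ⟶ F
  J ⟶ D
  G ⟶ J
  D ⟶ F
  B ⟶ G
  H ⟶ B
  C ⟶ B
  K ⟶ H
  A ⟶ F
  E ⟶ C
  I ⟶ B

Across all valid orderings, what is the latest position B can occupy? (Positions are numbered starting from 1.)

The stages that are forced after B, directly or by a chain of constraints, are D, J, G, F. That's 4 stages.
With 4 mandatory successors out of 11 stages total, the latest slot for B is 11−4 = 7, and it's reachable by doing all non-successors before B.

7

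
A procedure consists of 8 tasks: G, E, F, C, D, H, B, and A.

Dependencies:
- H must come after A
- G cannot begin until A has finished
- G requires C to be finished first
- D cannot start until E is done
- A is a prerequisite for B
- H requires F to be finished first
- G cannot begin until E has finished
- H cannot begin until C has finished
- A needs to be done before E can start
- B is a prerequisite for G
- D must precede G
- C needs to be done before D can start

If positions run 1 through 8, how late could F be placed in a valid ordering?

Following the constraints forward from F, its only required successor is H.
With 1 mandatory successor out of 8 tasks total, the latest slot for F is 8−1 = 7, and it's reachable by doing all non-successors before F.

7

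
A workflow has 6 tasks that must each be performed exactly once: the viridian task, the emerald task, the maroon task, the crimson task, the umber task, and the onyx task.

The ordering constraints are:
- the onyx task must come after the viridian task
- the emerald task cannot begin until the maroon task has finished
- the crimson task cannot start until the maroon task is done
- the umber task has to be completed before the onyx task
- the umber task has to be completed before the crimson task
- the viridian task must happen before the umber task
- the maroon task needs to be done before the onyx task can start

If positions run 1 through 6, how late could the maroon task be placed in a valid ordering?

3

The tasks that are forced after the maroon task, directly or by a chain of constraints, are the emerald task, the crimson task, the onyx task. That's 3 tasks.
With 3 mandatory successors out of 6 tasks total, the latest slot for the maroon task is 6−3 = 3, and it's reachable by doing all non-successors before the maroon task.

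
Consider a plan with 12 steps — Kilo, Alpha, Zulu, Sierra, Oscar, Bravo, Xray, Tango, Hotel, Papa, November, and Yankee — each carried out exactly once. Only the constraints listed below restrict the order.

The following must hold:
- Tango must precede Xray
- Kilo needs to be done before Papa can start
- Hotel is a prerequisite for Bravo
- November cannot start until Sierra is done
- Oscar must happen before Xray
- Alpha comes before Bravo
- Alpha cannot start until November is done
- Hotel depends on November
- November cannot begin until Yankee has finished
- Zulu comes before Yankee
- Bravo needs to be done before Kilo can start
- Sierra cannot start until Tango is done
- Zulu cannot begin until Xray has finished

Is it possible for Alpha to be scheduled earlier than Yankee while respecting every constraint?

There is a dependency chain Yankee → November → Alpha, so Alpha always comes after Yankee.
So no valid ordering can have Alpha before Yankee.

No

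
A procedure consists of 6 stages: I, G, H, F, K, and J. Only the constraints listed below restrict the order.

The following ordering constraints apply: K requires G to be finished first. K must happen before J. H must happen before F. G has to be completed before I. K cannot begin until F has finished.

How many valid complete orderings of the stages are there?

2 stages have no prerequisites (G, H), so any of them could come first.
Counting all ways to extend the partial order to a total order gives 12.

12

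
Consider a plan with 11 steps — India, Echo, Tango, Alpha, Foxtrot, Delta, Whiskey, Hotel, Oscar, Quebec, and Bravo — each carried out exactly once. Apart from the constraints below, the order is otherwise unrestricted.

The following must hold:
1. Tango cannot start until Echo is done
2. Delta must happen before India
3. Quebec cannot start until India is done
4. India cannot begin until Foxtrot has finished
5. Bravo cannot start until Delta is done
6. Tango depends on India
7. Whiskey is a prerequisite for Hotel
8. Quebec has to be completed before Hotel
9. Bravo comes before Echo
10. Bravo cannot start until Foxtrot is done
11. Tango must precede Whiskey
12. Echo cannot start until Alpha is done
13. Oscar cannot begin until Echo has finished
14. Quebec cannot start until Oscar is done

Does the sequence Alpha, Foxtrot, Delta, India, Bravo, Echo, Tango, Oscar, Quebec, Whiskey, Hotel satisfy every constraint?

Checking each listed constraint against this order: for instance, Alpha is in position 1 and Echo in position 6, so that constraint holds — and the remaining constraints check out the same way.

Yes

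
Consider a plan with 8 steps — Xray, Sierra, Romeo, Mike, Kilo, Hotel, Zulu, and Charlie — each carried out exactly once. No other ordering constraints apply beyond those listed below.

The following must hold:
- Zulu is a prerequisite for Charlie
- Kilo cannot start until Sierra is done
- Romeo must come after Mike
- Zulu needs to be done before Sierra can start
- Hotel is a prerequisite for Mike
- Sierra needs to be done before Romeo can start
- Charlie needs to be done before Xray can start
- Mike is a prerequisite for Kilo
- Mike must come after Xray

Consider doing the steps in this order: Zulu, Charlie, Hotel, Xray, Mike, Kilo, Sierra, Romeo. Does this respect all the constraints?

No

Here Sierra comes after Kilo.
Since Sierra is required before Kilo, the ordering is invalid.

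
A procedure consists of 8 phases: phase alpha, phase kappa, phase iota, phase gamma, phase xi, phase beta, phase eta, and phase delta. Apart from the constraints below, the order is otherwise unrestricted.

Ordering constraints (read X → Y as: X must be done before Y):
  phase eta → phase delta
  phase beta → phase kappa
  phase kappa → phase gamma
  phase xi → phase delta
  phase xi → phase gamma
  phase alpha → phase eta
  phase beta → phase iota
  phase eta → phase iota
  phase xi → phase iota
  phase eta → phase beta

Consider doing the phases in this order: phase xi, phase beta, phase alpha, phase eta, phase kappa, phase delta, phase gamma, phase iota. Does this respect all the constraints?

No

The sequence places phase beta ahead of phase eta.
That contradicts the constraint that phase eta must precede phase beta.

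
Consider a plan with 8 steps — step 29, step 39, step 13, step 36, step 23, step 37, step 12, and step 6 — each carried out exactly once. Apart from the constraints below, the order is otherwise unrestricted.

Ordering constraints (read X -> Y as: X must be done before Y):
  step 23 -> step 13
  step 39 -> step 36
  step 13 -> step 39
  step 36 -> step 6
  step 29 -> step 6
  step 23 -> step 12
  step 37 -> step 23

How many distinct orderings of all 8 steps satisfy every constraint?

34

The steps with no prerequisites are step 29, step 37; any of them can be placed first.
Enumerating by repeatedly choosing an available step (one whose prerequisites are all placed) gives 34 distinct complete orderings.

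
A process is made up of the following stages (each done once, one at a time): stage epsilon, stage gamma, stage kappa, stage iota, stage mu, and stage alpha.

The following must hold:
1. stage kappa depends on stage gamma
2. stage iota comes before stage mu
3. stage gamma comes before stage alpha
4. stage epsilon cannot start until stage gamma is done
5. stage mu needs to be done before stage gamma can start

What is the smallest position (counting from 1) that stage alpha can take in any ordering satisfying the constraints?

4

Working backwards through the constraints from stage alpha, its full set of required predecessors is stage gamma, stage iota, stage mu — 3 of them.
With 3 mandatory predecessors, the earliest stage alpha can sit is position 3+1 = 4, and placing just those 3 first achieves it.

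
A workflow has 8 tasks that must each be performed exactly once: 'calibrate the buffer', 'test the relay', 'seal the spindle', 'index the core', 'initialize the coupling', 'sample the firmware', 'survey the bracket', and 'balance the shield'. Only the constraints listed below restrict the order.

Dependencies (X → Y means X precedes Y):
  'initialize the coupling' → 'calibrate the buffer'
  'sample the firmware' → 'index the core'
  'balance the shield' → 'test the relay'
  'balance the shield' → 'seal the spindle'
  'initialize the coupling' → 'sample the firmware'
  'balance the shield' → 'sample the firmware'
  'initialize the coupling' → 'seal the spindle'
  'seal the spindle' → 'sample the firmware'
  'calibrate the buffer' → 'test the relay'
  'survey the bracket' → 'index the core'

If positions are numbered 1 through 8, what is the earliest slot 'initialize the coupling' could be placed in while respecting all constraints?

Nothing is required before 'initialize the coupling'; it can be the very first task.

1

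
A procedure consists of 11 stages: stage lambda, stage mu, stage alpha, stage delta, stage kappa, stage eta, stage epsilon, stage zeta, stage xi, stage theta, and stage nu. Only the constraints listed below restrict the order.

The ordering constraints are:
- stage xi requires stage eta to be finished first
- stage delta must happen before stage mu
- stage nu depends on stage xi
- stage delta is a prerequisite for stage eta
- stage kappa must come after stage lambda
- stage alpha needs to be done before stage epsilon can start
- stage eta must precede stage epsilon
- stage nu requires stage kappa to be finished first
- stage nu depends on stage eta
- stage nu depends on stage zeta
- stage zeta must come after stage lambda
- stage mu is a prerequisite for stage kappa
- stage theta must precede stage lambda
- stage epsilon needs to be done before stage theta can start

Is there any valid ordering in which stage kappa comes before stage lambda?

The constraints give a chain stage lambda → stage kappa, which forces stage lambda before stage kappa.
Hence stage kappa can never be scheduled before stage lambda.

No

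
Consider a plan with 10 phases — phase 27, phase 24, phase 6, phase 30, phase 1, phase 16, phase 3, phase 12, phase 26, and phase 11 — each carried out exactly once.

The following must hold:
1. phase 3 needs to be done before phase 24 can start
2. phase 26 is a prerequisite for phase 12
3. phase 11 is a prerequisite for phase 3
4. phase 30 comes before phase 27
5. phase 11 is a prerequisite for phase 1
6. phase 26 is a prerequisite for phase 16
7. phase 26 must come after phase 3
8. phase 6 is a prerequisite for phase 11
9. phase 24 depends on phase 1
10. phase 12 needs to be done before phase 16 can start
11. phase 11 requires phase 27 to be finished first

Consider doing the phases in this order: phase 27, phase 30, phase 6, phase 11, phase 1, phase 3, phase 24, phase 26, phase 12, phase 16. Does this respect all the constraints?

No

Here phase 30 comes after phase 27.
But one of the constraints requires phase 30 before phase 27, so this ordering violates it.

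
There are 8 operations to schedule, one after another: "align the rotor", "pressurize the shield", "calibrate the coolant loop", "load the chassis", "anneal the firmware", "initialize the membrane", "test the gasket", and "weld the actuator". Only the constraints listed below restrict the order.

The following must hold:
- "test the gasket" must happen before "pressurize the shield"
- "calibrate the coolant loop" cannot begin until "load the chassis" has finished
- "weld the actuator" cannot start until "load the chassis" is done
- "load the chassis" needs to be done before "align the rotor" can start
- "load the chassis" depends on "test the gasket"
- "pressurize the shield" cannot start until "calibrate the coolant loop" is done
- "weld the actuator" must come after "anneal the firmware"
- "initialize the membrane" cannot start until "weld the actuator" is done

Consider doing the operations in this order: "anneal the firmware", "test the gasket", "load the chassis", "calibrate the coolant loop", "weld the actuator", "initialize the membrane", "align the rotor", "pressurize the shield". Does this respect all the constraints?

Going through the constraints one by one, each required predecessor appears earlier in the sequence than its dependent — e.g. "test the gasket" (position 2) is before "pressurize the shield" (position 8), as required.

Yes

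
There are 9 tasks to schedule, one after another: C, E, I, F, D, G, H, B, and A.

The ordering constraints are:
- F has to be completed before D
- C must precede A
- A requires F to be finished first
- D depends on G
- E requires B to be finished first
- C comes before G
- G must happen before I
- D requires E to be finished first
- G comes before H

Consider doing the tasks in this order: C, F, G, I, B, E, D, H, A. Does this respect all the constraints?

Going through the constraints one by one, each required predecessor appears earlier in the sequence than its dependent — e.g. C (position 1) is before A (position 9), as required.

Yes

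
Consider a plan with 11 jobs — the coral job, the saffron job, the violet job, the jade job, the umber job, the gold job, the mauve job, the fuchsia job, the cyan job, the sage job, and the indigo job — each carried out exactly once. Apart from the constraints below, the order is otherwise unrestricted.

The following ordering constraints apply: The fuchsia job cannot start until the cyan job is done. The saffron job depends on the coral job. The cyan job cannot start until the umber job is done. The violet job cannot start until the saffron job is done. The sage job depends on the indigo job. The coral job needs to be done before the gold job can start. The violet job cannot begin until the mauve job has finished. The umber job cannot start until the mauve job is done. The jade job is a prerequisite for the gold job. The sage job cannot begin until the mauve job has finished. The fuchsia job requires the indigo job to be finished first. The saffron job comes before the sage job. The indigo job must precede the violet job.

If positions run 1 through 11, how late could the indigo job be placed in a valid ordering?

Following every chain forward from the indigo job, the jobs that must come later are the violet job, the fuchsia job, the sage job — 3 of them.
So at least 3 jobs follow the indigo job, putting the indigo job no later than position 8. That position is achievable by scheduling everything else first.

8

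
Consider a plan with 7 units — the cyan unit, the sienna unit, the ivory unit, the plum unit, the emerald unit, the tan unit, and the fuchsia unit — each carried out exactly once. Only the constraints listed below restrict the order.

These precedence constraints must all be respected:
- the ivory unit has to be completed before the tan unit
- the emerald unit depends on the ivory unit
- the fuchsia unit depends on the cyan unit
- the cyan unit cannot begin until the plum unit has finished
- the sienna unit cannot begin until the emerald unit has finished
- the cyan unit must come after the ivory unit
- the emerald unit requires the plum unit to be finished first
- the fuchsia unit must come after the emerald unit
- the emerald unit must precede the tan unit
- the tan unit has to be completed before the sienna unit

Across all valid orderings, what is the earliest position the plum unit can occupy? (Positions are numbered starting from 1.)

No constraint forces any other unit before the plum unit, so it can be placed first.

1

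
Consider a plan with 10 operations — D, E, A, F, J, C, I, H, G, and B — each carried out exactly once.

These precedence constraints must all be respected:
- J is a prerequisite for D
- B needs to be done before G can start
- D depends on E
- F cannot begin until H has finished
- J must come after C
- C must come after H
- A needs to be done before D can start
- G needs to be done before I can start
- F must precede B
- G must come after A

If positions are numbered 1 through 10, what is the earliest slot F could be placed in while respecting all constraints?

The only operation forced before F (directly or transitively) is H.
So at minimum 1 operation comes before F, putting F no earlier than position 2. That position is achievable by scheduling exactly that predecessor first.

2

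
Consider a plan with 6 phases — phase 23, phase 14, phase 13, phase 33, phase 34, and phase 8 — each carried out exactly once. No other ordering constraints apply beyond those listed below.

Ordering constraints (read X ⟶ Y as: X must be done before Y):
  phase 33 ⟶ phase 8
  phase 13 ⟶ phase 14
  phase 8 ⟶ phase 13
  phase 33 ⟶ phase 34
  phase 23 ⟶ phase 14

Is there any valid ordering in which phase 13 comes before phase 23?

Yes

The constraints leave phase 13 and phase 23 unordered relative to each other; nothing requires phase 23 earlier.
That means at least one valid schedule has phase 13 before phase 23.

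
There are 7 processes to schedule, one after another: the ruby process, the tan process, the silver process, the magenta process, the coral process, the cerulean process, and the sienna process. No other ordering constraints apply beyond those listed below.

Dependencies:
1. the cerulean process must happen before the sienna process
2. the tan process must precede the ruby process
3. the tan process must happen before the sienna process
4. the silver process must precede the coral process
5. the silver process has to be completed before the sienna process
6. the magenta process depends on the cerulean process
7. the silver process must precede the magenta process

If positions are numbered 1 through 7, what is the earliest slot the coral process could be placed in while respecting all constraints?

Working backwards through the constraints from the coral process, its only required predecessor is the silver process.
So at minimum 1 process comes before the coral process, putting the coral process no earlier than position 2. That position is achievable by scheduling exactly that predecessor first.

2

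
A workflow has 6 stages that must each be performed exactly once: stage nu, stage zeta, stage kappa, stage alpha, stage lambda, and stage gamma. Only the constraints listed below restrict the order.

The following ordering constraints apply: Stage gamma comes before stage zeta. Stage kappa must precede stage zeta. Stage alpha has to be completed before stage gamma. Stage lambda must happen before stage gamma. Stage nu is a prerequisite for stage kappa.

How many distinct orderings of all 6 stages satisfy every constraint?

3 stages have no prerequisites (stage nu, stage alpha, stage lambda), so any of them could come first.
Enumerating by repeatedly choosing an available stage (one whose prerequisites are all placed) gives 20 distinct complete orderings.

20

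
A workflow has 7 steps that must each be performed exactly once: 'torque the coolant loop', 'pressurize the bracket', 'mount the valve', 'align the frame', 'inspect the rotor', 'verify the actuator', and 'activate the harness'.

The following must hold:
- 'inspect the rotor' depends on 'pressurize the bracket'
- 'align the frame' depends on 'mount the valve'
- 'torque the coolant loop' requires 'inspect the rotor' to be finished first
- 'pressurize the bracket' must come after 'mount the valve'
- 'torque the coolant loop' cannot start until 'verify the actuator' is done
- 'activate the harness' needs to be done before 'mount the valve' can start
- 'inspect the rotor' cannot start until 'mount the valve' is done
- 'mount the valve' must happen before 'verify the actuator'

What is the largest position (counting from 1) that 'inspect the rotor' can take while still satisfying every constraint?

The only step forced after 'inspect the rotor' (directly or by a chain) is 'torque the coolant loop'.
With 1 mandatory successor out of 7 steps total, the latest slot for 'inspect the rotor' is 7−1 = 6, and it's reachable by doing all non-successors before 'inspect the rotor'.

6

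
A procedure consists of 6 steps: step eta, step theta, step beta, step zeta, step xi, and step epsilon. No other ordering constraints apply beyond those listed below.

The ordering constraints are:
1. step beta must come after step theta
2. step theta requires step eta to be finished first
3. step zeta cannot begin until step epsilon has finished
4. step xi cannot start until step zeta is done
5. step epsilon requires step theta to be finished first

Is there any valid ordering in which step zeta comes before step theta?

Following step theta → step epsilon → step zeta, step theta must precede step zeta in every valid ordering.
Hence step zeta can never be scheduled before step theta.

No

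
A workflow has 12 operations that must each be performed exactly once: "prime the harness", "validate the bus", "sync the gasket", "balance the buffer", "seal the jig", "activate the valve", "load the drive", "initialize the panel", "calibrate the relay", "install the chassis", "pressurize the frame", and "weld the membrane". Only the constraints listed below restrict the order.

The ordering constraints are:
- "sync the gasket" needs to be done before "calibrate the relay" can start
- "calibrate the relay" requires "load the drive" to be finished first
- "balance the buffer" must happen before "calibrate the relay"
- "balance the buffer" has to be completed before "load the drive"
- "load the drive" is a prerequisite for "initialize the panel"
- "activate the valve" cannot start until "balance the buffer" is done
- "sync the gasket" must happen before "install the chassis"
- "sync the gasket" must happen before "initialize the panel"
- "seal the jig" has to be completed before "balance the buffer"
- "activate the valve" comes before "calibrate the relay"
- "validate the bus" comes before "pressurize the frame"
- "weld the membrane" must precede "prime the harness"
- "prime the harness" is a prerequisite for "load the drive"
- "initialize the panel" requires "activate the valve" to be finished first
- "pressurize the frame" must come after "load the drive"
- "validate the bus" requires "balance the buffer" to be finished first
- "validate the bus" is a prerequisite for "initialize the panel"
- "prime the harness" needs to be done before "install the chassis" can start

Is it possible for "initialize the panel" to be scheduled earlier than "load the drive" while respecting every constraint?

No

There is a dependency chain "load the drive" → "initialize the panel", so "initialize the panel" always comes after "load the drive".
Hence "initialize the panel" can never be scheduled before "load the drive".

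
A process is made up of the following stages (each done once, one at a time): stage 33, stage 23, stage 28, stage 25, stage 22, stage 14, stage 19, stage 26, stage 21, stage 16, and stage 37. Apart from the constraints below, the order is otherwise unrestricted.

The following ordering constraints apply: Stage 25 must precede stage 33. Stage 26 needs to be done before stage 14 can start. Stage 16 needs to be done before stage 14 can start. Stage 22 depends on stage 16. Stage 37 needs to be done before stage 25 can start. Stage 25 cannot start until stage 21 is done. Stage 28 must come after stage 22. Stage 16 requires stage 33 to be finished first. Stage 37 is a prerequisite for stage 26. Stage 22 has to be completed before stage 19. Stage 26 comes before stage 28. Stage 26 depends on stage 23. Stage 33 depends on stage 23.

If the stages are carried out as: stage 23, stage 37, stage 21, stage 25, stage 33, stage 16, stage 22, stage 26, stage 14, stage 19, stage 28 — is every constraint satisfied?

Checking each listed constraint against this order: for instance, stage 23 is in position 1 and stage 26 in position 8, so that constraint holds — and the remaining constraints check out the same way.

Yes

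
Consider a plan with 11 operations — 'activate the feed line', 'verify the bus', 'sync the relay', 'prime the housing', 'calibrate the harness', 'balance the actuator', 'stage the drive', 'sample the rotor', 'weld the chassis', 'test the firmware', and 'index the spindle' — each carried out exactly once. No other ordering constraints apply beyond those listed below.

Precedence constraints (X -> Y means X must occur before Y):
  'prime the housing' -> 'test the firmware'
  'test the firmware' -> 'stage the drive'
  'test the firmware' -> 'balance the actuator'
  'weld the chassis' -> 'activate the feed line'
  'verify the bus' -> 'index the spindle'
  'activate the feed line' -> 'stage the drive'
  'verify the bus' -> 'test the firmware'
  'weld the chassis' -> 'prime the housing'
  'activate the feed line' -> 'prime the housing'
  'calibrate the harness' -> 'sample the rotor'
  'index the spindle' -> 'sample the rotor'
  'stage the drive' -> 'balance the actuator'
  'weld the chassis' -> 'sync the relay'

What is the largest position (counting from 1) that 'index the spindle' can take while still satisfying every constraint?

Following the constraints forward from 'index the spindle', its only required successor is 'sample the rotor'.
With 1 mandatory successor out of 11 operations total, the latest slot for 'index the spindle' is 11−1 = 10, and it's reachable by doing all non-successors before 'index the spindle'.

10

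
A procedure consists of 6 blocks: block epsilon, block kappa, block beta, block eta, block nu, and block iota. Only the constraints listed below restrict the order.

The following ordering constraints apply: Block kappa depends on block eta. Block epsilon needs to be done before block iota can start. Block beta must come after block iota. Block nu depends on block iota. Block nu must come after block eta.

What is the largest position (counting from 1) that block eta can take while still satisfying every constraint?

4

Every block that must follow block eta has to come after it. Tracing all chains starting from block eta, those blocks are: block kappa, block nu — 2 in total.
With 2 mandatory successors out of 6 blocks total, the latest slot for block eta is 6−2 = 4, and it's reachable by doing all non-successors before block eta.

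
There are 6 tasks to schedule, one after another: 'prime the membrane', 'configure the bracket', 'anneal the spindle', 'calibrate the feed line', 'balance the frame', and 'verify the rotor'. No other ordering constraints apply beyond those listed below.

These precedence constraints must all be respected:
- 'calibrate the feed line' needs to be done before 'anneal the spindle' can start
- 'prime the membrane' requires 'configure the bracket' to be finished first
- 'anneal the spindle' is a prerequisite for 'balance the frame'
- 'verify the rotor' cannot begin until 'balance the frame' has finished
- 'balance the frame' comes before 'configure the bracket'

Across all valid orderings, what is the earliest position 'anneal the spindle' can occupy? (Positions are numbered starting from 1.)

The only task forced before 'anneal the spindle' (directly or transitively) is 'calibrate the feed line'.
So at minimum 1 task comes before 'anneal the spindle', putting 'anneal the spindle' no earlier than position 2. That position is achievable by scheduling exactly that predecessor first.

2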